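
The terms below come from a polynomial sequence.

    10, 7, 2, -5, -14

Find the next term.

Δ: -3, -5, -7, -9
Δ²: -2, -2, -2
Second differences constant at -2.
-9 − 2 = -11;  -14 − 11 = -25

-25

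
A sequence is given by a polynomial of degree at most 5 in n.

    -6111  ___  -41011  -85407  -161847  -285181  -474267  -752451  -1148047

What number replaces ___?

-17337

Using the last 7 terms:
-44396  -76440  -123334  -189086  -278184  -395596
-32044  -46894  -65752  -89098  -117412
-14850  -18858  -23346  -28314
-4008  -4488  -4968
-480  -480
Constant fifth difference = -480.
Extend backward: -4008 + 480 = -3528;  -14850 + 3528 = -11322;  -32044 + 11322 = -20722;  -44396 + 20722 = -23674;  -41011 + 23674 = -17337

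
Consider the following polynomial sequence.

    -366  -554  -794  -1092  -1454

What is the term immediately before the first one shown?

First differences: -188, -240, -298, -362
Second differences: -52, -58, -64
Third differences: -6, -6
The third differences are constant at -6.
Work back: -52 + 6 = -46;  -188 + 46 = -142;  -366 + 142 = -224

-224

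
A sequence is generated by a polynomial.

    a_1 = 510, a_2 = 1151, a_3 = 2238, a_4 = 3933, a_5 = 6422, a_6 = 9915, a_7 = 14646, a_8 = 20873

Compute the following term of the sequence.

28878

Δ: 641  1087  1695  2489  3493  4731  6227
Δ²: 446  608  794  1004  1238  1496
Δ³: 162  186  210  234  258
Δ⁴: 24  24  24  24
Fourth differences constant at 24.
258 + 24 = 282;  1496 + 282 = 1778;  6227 + 1778 = 8005;  20873 + 8005 = 28878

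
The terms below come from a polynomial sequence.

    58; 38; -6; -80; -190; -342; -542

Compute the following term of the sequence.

-20  -44  -74  -110  -152  -200
-24  -30  -36  -42  -48
-6  -6  -6  -6
Third differences constant at -6.
-48 − 6 = -54;  -200 − 54 = -254;  -542 − 254 = -796

-796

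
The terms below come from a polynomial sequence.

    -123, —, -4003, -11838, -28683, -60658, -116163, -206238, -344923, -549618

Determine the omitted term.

-978

Using the last 8 terms:
First differences: -7835, -16845, -31975, -55505, -90075, -138685, -204695
Second differences: -9010, -15130, -23530, -34570, -48610, -66010
Third differences: -6120, -8400, -11040, -14040, -17400
Fourth differences: -2280, -2640, -3000, -3360
Fifth differences: -360, -360, -360
Constant fifth difference = -360.
Extend backward: -2280 + 360 = -1920;  -6120 + 1920 = -4200;  -9010 + 4200 = -4810;  -7835 + 4810 = -3025;  -4003 + 3025 = -978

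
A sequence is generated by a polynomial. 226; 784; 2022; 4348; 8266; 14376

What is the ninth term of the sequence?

First differences: 558 , 1238 , 2326 , 3918 , 6110
Second differences: 680 , 1088 , 1592 , 2192
Third differences: 408 , 504 , 600
Fourth differences: 96 , 96
Constant fourth difference = 96, so extend:
600 + 96 = 696;  2192 + 696 = 2888;  6110 + 2888 = 8998;  14376 + 8998 = 23374
696 + 96 = 792;  2888 + 792 = 3680;  8998 + 3680 = 12678;  23374 + 12678 = 36052
792 + 96 = 888;  3680 + 888 = 4568;  12678 + 4568 = 17246;  36052 + 17246 = 53298

53298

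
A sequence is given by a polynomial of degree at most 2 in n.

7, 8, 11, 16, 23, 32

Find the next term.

43

1  3  5  7  9
2  2  2  2
Constant second difference = 2, so extend:
9 + 2 = 11;  32 + 11 = 43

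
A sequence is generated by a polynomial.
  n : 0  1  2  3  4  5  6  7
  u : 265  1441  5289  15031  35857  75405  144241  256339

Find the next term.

Δ: 1176, 3848, 9742, 20826, 39548, 68836, 112098
Δ²: 2672, 5894, 11084, 18722, 29288, 43262
Δ³: 3222, 5190, 7638, 10566, 13974
Δ⁴: 1968, 2448, 2928, 3408
Δ⁵: 480, 480, 480
Constant fifth difference = 480, so extend:
3408 + 480 = 3888;  13974 + 3888 = 17862;  43262 + 17862 = 61124;  112098 + 61124 = 173222;  256339 + 173222 = 429561

429561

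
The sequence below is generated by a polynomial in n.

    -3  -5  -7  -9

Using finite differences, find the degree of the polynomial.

Δ: -2, -2, -2
The first differences are constant, so the polynomial has degree 1.

1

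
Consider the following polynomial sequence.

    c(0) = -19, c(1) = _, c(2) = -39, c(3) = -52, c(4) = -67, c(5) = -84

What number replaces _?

-28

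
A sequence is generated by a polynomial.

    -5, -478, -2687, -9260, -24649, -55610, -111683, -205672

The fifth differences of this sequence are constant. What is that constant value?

-480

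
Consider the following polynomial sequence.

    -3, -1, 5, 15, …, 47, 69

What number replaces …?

Using the first 4 terms:
Δ: 2  6  10
Δ²: 4  4
Constant second difference = 4.
Extend forward: 10 + 4 = 14;  15 + 14 = 29

29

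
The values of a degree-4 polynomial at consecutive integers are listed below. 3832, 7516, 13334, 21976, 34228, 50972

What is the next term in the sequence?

73186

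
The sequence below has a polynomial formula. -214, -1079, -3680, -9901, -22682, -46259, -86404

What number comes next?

-150665

-865, -2601, -6221, -12781, -23577, -40145
-1736, -3620, -6560, -10796, -16568
-1884, -2940, -4236, -5772
-1056, -1296, -1536
-240, -240
Fifth differences constant at -240.
-1536 − 240 = -1776;  -5772 − 1776 = -7548;  -16568 − 7548 = -24116;  -40145 − 24116 = -64261;  -86404 − 64261 = -150665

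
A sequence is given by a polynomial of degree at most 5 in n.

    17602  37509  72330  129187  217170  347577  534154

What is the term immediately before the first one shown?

7215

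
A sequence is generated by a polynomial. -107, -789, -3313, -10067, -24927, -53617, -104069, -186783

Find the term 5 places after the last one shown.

-1676903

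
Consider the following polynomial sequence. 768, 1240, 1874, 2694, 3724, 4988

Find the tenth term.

12864

Δ: 472, 634, 820, 1030, 1264
Δ²: 162, 186, 210, 234
Δ³: 24, 24, 24
The third differences are constant (24).
234 + 24 = 258;  1264 + 258 = 1522;  4988 + 1522 = 6510
258 + 24 = 282;  1522 + 282 = 1804;  6510 + 1804 = 8314
282 + 24 = 306;  1804 + 306 = 2110;  8314 + 2110 = 10424
306 + 24 = 330;  2110 + 330 = 2440;  10424 + 2440 = 12864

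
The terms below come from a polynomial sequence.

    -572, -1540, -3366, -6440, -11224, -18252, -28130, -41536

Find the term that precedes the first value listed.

-144

-968, -1826, -3074, -4784, -7028, -9878, -13406
-858, -1248, -1710, -2244, -2850, -3528
-390, -462, -534, -606, -678
-72, -72, -72, -72
The fourth differences are constant at -72.
Work back: -390 + 72 = -318;  -858 + 318 = -540;  -968 + 540 = -428;  -572 + 428 = -144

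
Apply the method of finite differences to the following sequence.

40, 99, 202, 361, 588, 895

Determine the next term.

1294

First differences: 59 , 103 , 159 , 227 , 307
Second differences: 44 , 56 , 68 , 80
Third differences: 12 , 12 , 12
Third differences constant at 12.
80 + 12 = 92;  307 + 92 = 399;  895 + 399 = 1294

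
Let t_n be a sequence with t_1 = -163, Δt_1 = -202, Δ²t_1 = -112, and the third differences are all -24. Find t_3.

-679

Build the table forward from the leading diagonal:
D3: -24  -24  -24
D2: -112  -136  -160
D1: -202  -314  -450
t: -163  -365  -679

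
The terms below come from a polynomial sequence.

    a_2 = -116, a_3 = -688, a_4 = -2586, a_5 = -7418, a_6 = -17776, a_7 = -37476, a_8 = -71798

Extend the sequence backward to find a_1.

-6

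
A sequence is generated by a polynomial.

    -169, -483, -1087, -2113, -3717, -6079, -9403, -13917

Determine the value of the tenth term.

-27547

First differences: -314, -604, -1026, -1604, -2362, -3324, -4514
Second differences: -290, -422, -578, -758, -962, -1190
Third differences: -132, -156, -180, -204, -228
Fourth differences: -24, -24, -24, -24
The fourth differences are constant (-24).
-228 − 24 = -252;  -1190 − 252 = -1442;  -4514 − 1442 = -5956;  -13917 − 5956 = -19873
-252 − 24 = -276;  -1442 − 276 = -1718;  -5956 − 1718 = -7674;  -19873 − 7674 = -27547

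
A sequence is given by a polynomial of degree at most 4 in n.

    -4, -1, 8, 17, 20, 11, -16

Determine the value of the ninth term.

-148

First differences: 3, 9, 9, 3, -9, -27
Second differences: 6, 0, -6, -12, -18
Third differences: -6, -6, -6, -6
Third differences constant at -6.
-18 − 6 = -24;  -27 − 24 = -51;  -16 − 51 = -67
-24 − 6 = -30;  -51 − 30 = -81;  -67 − 81 = -148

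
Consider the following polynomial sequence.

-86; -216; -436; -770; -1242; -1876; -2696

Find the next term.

-3726

-130, -220, -334, -472, -634, -820
-90, -114, -138, -162, -186
-24, -24, -24, -24
The third differences are constant (-24).
-186 − 24 = -210;  -820 − 210 = -1030;  -2696 − 1030 = -3726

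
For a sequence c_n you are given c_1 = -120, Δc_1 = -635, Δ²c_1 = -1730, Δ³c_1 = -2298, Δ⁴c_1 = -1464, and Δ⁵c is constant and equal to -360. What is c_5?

-23696

Build the table forward from the leading diagonal:
Δ⁵: -360  -360  -360  -360  -360
Δ⁴: -1464  -1824  -2184  -2544  -2904
Δ³: -2298  -3762  -5586  -7770  -10314
Δ²: -1730  -4028  -7790  -13376  -21146
Δ: -635  -2365  -6393  -14183  -27559
c: -120  -755  -3120  -9513  -23696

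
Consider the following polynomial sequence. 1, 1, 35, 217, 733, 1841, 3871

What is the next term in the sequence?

7225

0, 34, 182, 516, 1108, 2030
34, 148, 334, 592, 922
114, 186, 258, 330
72, 72, 72
Constant fourth difference = 72, so extend:
330 + 72 = 402;  922 + 402 = 1324;  2030 + 1324 = 3354;  3871 + 3354 = 7225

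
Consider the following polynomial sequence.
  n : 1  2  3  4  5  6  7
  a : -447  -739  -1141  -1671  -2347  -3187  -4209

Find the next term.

-5431

-292  -402  -530  -676  -840  -1022
-110  -128  -146  -164  -182
-18  -18  -18  -18
The third differences are constant (-18).
-182 − 18 = -200;  -1022 − 200 = -1222;  -4209 − 1222 = -5431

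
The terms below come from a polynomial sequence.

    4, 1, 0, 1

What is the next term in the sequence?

4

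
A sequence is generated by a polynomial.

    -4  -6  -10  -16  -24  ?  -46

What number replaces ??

-34

Using the first 5 terms:
-2, -4, -6, -8
-2, -2, -2
Constant second difference = -2.
Extend forward: -8 − 2 = -10;  -24 − 10 = -34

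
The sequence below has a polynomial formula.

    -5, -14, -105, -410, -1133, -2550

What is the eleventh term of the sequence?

-34745

D1: -9, -91, -305, -723, -1417
D2: -82, -214, -418, -694
D3: -132, -204, -276
D4: -72, -72
The fourth differences are constant (-72).
-276 − 72 = -348;  -694 − 348 = -1042;  -1417 − 1042 = -2459;  -2550 − 2459 = -5009
-348 − 72 = -420;  -1042 − 420 = -1462;  -2459 − 1462 = -3921;  -5009 − 3921 = -8930
-420 − 72 = -492;  -1462 − 492 = -1954;  -3921 − 1954 = -5875;  -8930 − 5875 = -14805
-492 − 72 = -564;  -1954 − 564 = -2518;  -5875 − 2518 = -8393;  -14805 − 8393 = -23198
-564 − 72 = -636;  -2518 − 636 = -3154;  -8393 − 3154 = -11547;  -23198 − 11547 = -34745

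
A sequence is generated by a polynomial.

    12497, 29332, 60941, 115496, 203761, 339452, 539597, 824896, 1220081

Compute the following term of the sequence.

16835 , 31609 , 54555 , 88265 , 135691 , 200145 , 285299 , 395185
14774 , 22946 , 33710 , 47426 , 64454 , 85154 , 109886
8172 , 10764 , 13716 , 17028 , 20700 , 24732
2592 , 2952 , 3312 , 3672 , 4032
360 , 360 , 360 , 360
Constant fifth difference = 360, so extend:
4032 + 360 = 4392;  24732 + 4392 = 29124;  109886 + 29124 = 139010;  395185 + 139010 = 534195;  1220081 + 534195 = 1754276

1754276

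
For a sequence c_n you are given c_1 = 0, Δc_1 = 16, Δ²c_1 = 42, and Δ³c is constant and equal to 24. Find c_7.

1206

Build the table forward from the leading diagonal:
Third differences: 24  24  24  24  24  24  24
Second differences: 42  66  90  114  138  162  186
First differences: 16  58  124  214  328  466  628
c: 0  16  74  198  412  740  1206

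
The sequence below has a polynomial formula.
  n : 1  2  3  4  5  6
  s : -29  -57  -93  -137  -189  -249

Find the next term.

-28 , -36 , -44 , -52 , -60
-8 , -8 , -8 , -8
The second differences are constant (-8).
-60 − 8 = -68;  -249 − 68 = -317

-317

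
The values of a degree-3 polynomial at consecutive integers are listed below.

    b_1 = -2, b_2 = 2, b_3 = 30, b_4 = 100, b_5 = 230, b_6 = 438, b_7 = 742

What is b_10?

D1: 4  28  70  130  208  304
D2: 24  42  60  78  96
D3: 18  18  18  18
The third differences are constant (18).
96 + 18 = 114;  304 + 114 = 418;  742 + 418 = 1160
114 + 18 = 132;  418 + 132 = 550;  1160 + 550 = 1710
132 + 18 = 150;  550 + 150 = 700;  1710 + 700 = 2410

2410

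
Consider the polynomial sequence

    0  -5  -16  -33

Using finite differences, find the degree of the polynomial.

D1: -5, -11, -17
D2: -6, -6
The second differences are constant, so the polynomial has degree 2.

2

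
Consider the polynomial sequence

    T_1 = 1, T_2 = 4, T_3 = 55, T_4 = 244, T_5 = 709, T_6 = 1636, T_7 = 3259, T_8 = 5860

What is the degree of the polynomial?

3, 51, 189, 465, 927, 1623, 2601
48, 138, 276, 462, 696, 978
90, 138, 186, 234, 282
48, 48, 48, 48
The fourth differences are constant, so the polynomial has degree 4.

4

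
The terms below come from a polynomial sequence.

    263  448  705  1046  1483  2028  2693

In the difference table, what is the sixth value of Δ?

Δ: 185, 257, 341, 437, 545, 665
Δ²: 72, 84, 96, 108, 120
Δ³: 12, 12, 12, 12

665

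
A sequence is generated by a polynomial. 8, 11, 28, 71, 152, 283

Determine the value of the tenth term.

D1: 3, 17, 43, 81, 131
D2: 14, 26, 38, 50
D3: 12, 12, 12
Third differences constant at 12.
50 + 12 = 62;  131 + 62 = 193;  283 + 193 = 476
62 + 12 = 74;  193 + 74 = 267;  476 + 267 = 743
74 + 12 = 86;  267 + 86 = 353;  743 + 353 = 1096
86 + 12 = 98;  353 + 98 = 451;  1096 + 451 = 1547

1547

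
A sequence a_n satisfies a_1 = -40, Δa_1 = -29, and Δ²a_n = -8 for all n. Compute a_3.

-106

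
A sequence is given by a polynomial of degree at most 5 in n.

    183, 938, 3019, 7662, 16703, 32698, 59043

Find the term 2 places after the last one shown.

161287

755  2081  4643  9041  15995  26345
1326  2562  4398  6954  10350
1236  1836  2556  3396
600  720  840
120  120
Constant fifth difference = 120, so extend:
840 + 120 = 960;  3396 + 960 = 4356;  10350 + 4356 = 14706;  26345 + 14706 = 41051;  59043 + 41051 = 100094
960 + 120 = 1080;  4356 + 1080 = 5436;  14706 + 5436 = 20142;  41051 + 20142 = 61193;  100094 + 61193 = 161287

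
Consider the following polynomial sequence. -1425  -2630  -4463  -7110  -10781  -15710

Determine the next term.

-22155

D1: -1205  -1833  -2647  -3671  -4929
D2: -628  -814  -1024  -1258
D3: -186  -210  -234
D4: -24  -24
The fourth differences are constant (-24).
-234 − 24 = -258;  -1258 − 258 = -1516;  -4929 − 1516 = -6445;  -15710 − 6445 = -22155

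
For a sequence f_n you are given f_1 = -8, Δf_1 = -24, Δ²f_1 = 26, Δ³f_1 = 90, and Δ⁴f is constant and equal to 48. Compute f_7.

2758

Build the table forward from the leading diagonal:
D4: 48  48  48  48  48  48  48
D3: 90  138  186  234  282  330  378
D2: 26  116  254  440  674  956  1286
D1: -24  2  118  372  812  1486  2442
f: -8  -32  -30  88  460  1272  2758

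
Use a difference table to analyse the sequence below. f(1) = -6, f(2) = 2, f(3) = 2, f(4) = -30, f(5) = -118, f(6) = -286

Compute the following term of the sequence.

-558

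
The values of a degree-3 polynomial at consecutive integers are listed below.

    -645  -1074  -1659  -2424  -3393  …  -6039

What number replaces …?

Using the first 5 terms:
First differences: -429, -585, -765, -969
Second differences: -156, -180, -204
Third differences: -24, -24
Constant third difference = -24.
Extend forward: -204 − 24 = -228;  -969 − 228 = -1197;  -3393 − 1197 = -4590

-4590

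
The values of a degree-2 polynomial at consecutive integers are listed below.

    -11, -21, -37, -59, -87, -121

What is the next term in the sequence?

-161

-10, -16, -22, -28, -34
-6, -6, -6, -6
Constant second difference = -6, so extend:
-34 − 6 = -40;  -121 − 40 = -161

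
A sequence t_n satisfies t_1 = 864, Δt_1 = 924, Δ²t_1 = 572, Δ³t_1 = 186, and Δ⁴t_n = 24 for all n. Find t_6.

13184

Build the table forward from the leading diagonal:
D4: 24, 24, 24, 24, 24, 24
D3: 186, 210, 234, 258, 282, 306
D2: 572, 758, 968, 1202, 1460, 1742
D1: 924, 1496, 2254, 3222, 4424, 5884
t: 864, 1788, 3284, 5538, 8760, 13184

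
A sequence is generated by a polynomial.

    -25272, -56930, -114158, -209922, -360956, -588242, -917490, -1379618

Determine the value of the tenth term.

-2855106

-31658, -57228, -95764, -151034, -227286, -329248, -462128
-25570, -38536, -55270, -76252, -101962, -132880
-12966, -16734, -20982, -25710, -30918
-3768, -4248, -4728, -5208
-480, -480, -480
Constant fifth difference = -480, so extend:
-5208 − 480 = -5688;  -30918 − 5688 = -36606;  -132880 − 36606 = -169486;  -462128 − 169486 = -631614;  -1379618 − 631614 = -2011232
-5688 − 480 = -6168;  -36606 − 6168 = -42774;  -169486 − 42774 = -212260;  -631614 − 212260 = -843874;  -2011232 − 843874 = -2855106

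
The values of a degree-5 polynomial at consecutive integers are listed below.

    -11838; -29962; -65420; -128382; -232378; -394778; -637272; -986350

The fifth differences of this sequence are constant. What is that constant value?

-480

Δ: -18124, -35458, -62962, -103996, -162400, -242494, -349078
Δ²: -17334, -27504, -41034, -58404, -80094, -106584
Δ³: -10170, -13530, -17370, -21690, -26490
Δ⁴: -3360, -3840, -4320, -4800
Δ⁵: -480, -480, -480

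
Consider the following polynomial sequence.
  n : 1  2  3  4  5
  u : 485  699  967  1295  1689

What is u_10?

4859

First differences: 214 , 268 , 328 , 394
Second differences: 54 , 60 , 66
Third differences: 6 , 6
Third differences constant at 6.
66 + 6 = 72;  394 + 72 = 466;  1689 + 466 = 2155
72 + 6 = 78;  466 + 78 = 544;  2155 + 544 = 2699
78 + 6 = 84;  544 + 84 = 628;  2699 + 628 = 3327
84 + 6 = 90;  628 + 90 = 718;  3327 + 718 = 4045
90 + 6 = 96;  718 + 96 = 814;  4045 + 814 = 4859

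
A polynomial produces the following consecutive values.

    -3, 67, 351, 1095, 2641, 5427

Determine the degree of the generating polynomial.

4

70, 284, 744, 1546, 2786
214, 460, 802, 1240
246, 342, 438
96, 96
The fourth differences are constant, so the polynomial has degree 4.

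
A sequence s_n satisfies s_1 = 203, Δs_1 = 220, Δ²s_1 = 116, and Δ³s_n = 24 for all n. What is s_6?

2703

Build the table forward from the leading diagonal:
Δ³: 24  24  24  24  24  24
Δ²: 116  140  164  188  212  236
Δ: 220  336  476  640  828  1040
s: 203  423  759  1235  1875  2703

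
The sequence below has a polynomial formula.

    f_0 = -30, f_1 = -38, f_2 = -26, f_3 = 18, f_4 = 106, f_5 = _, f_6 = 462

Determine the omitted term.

250

Using the first 5 terms:
Δ: -8  12  44  88
Δ²: 20  32  44
Δ³: 12  12
Constant third difference = 12.
Extend forward: 44 + 12 = 56;  88 + 56 = 144;  106 + 144 = 250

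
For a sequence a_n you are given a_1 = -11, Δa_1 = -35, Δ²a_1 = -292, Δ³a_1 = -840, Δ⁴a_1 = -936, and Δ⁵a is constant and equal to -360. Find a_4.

Build the table forward from the leading diagonal:
Fifth differences: -360  -360  -360  -360
Fourth differences: -936  -1296  -1656  -2016
Third differences: -840  -1776  -3072  -4728
Second differences: -292  -1132  -2908  -5980
First differences: -35  -327  -1459  -4367
a: -11  -46  -373  -1832

-1832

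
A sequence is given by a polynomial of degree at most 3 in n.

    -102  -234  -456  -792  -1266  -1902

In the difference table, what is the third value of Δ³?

D1: -132, -222, -336, -474, -636
D2: -90, -114, -138, -162
D3: -24, -24, -24

-24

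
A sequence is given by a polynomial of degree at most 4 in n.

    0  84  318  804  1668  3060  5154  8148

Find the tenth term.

17748

Δ: 84 , 234 , 486 , 864 , 1392 , 2094 , 2994
Δ²: 150 , 252 , 378 , 528 , 702 , 900
Δ³: 102 , 126 , 150 , 174 , 198
Δ⁴: 24 , 24 , 24 , 24
The fourth differences are constant (24).
198 + 24 = 222;  900 + 222 = 1122;  2994 + 1122 = 4116;  8148 + 4116 = 12264
222 + 24 = 246;  1122 + 246 = 1368;  4116 + 1368 = 5484;  12264 + 5484 = 17748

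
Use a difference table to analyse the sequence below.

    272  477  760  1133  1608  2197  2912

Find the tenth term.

5933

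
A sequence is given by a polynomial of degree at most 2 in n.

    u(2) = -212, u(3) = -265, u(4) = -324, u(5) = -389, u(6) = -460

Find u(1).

First differences: -53, -59, -65, -71
Second differences: -6, -6, -6
The second differences are constant at -6.
Work back: -53 + 6 = -47;  -212 + 47 = -165

-165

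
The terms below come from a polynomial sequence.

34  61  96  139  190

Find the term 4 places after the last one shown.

First differences: 27 , 35 , 43 , 51
Second differences: 8 , 8 , 8
The second differences are constant (8).
51 + 8 = 59;  190 + 59 = 249
59 + 8 = 67;  249 + 67 = 316
67 + 8 = 75;  316 + 75 = 391
75 + 8 = 83;  391 + 83 = 474

474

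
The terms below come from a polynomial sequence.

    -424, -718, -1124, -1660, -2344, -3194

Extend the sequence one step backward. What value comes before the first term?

-224

Δ: -294  -406  -536  -684  -850
Δ²: -112  -130  -148  -166
Δ³: -18  -18  -18
The third differences are constant at -18.
Work back: -112 + 18 = -94;  -294 + 94 = -200;  -424 + 200 = -224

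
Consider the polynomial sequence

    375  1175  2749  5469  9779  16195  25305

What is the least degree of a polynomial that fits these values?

4

800, 1574, 2720, 4310, 6416, 9110
774, 1146, 1590, 2106, 2694
372, 444, 516, 588
72, 72, 72
The fourth differences are constant, so the polynomial has degree 4.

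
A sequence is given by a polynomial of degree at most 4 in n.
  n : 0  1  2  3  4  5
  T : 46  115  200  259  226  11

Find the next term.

-500

D1: 69, 85, 59, -33, -215
D2: 16, -26, -92, -182
D3: -42, -66, -90
D4: -24, -24
The fourth differences are constant (-24).
-90 − 24 = -114;  -182 − 114 = -296;  -215 − 296 = -511;  11 − 511 = -500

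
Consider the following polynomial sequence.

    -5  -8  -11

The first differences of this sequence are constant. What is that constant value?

D1: -3, -3

-3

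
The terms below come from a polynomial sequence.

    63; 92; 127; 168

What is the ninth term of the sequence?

463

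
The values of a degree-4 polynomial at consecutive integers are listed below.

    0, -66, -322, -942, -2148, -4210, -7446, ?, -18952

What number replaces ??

-12222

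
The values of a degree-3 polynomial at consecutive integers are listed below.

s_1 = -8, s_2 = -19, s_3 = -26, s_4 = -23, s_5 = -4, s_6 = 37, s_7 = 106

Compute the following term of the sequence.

Δ: -11  -7  3  19  41  69
Δ²: 4  10  16  22  28
Δ³: 6  6  6  6
Third differences constant at 6.
28 + 6 = 34;  69 + 34 = 103;  106 + 103 = 209

209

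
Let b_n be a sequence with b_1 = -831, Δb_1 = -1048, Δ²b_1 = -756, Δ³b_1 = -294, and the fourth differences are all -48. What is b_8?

Build the table forward from the leading diagonal:
Δ⁴: -48  -48  -48  -48  -48  -48  -48  -48
Δ³: -294  -342  -390  -438  -486  -534  -582  -630
Δ²: -756  -1050  -1392  -1782  -2220  -2706  -3240  -3822
Δ: -1048  -1804  -2854  -4246  -6028  -8248  -10954  -14194
b: -831  -1879  -3683  -6537  -10783  -16811  -25059  -36013

-36013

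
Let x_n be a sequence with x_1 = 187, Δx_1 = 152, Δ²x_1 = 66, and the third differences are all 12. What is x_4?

Build the table forward from the leading diagonal:
Δ³: 12, 12, 12, 12
Δ²: 66, 78, 90, 102
Δ: 152, 218, 296, 386
x: 187, 339, 557, 853

853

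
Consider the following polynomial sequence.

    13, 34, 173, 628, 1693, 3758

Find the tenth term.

33178

21, 139, 455, 1065, 2065
118, 316, 610, 1000
198, 294, 390
96, 96
Constant fourth difference = 96, so extend:
390 + 96 = 486;  1000 + 486 = 1486;  2065 + 1486 = 3551;  3758 + 3551 = 7309
486 + 96 = 582;  1486 + 582 = 2068;  3551 + 2068 = 5619;  7309 + 5619 = 12928
582 + 96 = 678;  2068 + 678 = 2746;  5619 + 2746 = 8365;  12928 + 8365 = 21293
678 + 96 = 774;  2746 + 774 = 3520;  8365 + 3520 = 11885;  21293 + 11885 = 33178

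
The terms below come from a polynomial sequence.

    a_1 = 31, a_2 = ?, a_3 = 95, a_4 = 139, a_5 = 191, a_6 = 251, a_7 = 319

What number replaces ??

59

Using the last 5 terms:
Δ: 44, 52, 60, 68
Δ²: 8, 8, 8
Constant second difference = 8.
Extend backward: 44 − 8 = 36;  95 − 36 = 59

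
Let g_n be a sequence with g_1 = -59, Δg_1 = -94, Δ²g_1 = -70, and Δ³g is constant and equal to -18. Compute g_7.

Build the table forward from the leading diagonal:
Third differences: -18  -18  -18  -18  -18  -18  -18
Second differences: -70  -88  -106  -124  -142  -160  -178
First differences: -94  -164  -252  -358  -482  -624  -784
g: -59  -153  -317  -569  -927  -1409  -2033

-2033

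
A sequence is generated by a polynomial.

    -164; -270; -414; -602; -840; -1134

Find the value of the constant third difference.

D1: -106, -144, -188, -238, -294
D2: -38, -44, -50, -56
D3: -6, -6, -6

-6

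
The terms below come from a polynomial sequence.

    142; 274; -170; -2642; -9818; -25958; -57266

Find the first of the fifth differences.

D1: 132, -444, -2472, -7176, -16140, -31308
D2: -576, -2028, -4704, -8964, -15168
D3: -1452, -2676, -4260, -6204
D4: -1224, -1584, -1944
D5: -360, -360

-360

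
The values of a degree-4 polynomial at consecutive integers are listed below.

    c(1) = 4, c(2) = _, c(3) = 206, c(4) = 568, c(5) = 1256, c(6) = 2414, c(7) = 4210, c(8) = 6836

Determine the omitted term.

50

Using the last 6 terms:
D1: 362, 688, 1158, 1796, 2626
D2: 326, 470, 638, 830
D3: 144, 168, 192
D4: 24, 24
Constant fourth difference = 24.
Extend backward: 144 − 24 = 120;  326 − 120 = 206;  362 − 206 = 156;  206 − 156 = 50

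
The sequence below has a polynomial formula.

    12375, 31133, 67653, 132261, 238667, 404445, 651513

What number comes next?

D1: 18758, 36520, 64608, 106406, 165778, 247068
D2: 17762, 28088, 41798, 59372, 81290
D3: 10326, 13710, 17574, 21918
D4: 3384, 3864, 4344
D5: 480, 480
Constant fifth difference = 480, so extend:
4344 + 480 = 4824;  21918 + 4824 = 26742;  81290 + 26742 = 108032;  247068 + 108032 = 355100;  651513 + 355100 = 1006613

1006613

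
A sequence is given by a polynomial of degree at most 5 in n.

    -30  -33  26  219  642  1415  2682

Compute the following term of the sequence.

Δ: -3 , 59 , 193 , 423 , 773 , 1267
Δ²: 62 , 134 , 230 , 350 , 494
Δ³: 72 , 96 , 120 , 144
Δ⁴: 24 , 24 , 24
The fourth differences are constant (24).
144 + 24 = 168;  494 + 168 = 662;  1267 + 662 = 1929;  2682 + 1929 = 4611

4611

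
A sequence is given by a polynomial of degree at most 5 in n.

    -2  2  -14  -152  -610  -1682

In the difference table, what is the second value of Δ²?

-122

First differences: 4, -16, -138, -458, -1072
Second differences: -20, -122, -320, -614
Third differences: -102, -198, -294
Fourth differences: -96, -96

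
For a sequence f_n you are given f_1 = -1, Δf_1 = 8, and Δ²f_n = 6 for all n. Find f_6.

99

Build the table forward from the leading diagonal:
Δ²: 6  6  6  6  6  6
Δ: 8  14  20  26  32  38
f: -1  7  21  41  67  99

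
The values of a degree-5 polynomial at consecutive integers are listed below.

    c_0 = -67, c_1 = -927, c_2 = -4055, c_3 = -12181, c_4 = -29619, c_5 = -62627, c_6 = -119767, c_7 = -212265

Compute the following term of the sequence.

-354371

First differences: -860, -3128, -8126, -17438, -33008, -57140, -92498
Second differences: -2268, -4998, -9312, -15570, -24132, -35358
Third differences: -2730, -4314, -6258, -8562, -11226
Fourth differences: -1584, -1944, -2304, -2664
Fifth differences: -360, -360, -360
Constant fifth difference = -360, so extend:
-2664 − 360 = -3024;  -11226 − 3024 = -14250;  -35358 − 14250 = -49608;  -92498 − 49608 = -142106;  -212265 − 142106 = -354371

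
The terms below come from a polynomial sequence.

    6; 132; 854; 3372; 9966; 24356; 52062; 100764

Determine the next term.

126  722  2518  6594  14390  27706  48702
596  1796  4076  7796  13316  20996
1200  2280  3720  5520  7680
1080  1440  1800  2160
360  360  360
Constant fifth difference = 360, so extend:
2160 + 360 = 2520;  7680 + 2520 = 10200;  20996 + 10200 = 31196;  48702 + 31196 = 79898;  100764 + 79898 = 180662

180662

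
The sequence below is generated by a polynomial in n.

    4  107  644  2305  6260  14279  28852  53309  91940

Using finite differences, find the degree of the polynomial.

103, 537, 1661, 3955, 8019, 14573, 24457, 38631
434, 1124, 2294, 4064, 6554, 9884, 14174
690, 1170, 1770, 2490, 3330, 4290
480, 600, 720, 840, 960
120, 120, 120, 120
The fifth differences are constant, so the polynomial has degree 5.

5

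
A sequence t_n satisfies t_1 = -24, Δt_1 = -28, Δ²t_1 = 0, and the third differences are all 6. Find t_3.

-80

Build the table forward from the leading diagonal:
Third differences: 6, 6, 6
Second differences: 0, 6, 12
First differences: -28, -28, -22
t: -24, -52, -80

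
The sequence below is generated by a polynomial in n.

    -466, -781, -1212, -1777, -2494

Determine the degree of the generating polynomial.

D1: -315, -431, -565, -717
D2: -116, -134, -152
D3: -18, -18
The third differences are constant, so the polynomial has degree 3.

3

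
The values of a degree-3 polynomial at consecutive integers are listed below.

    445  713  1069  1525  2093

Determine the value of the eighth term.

4589

First differences: 268, 356, 456, 568
Second differences: 88, 100, 112
Third differences: 12, 12
Constant third difference = 12, so extend:
112 + 12 = 124;  568 + 124 = 692;  2093 + 692 = 2785
124 + 12 = 136;  692 + 136 = 828;  2785 + 828 = 3613
136 + 12 = 148;  828 + 148 = 976;  3613 + 976 = 4589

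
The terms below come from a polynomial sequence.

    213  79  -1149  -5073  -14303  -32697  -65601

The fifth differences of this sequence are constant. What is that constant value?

-240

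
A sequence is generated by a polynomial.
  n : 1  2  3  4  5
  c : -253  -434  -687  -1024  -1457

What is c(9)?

-4389

First differences: -181, -253, -337, -433
Second differences: -72, -84, -96
Third differences: -12, -12
Constant third difference = -12, so extend:
-96 − 12 = -108;  -433 − 108 = -541;  -1457 − 541 = -1998
-108 − 12 = -120;  -541 − 120 = -661;  -1998 − 661 = -2659
-120 − 12 = -132;  -661 − 132 = -793;  -2659 − 793 = -3452
-132 − 12 = -144;  -793 − 144 = -937;  -3452 − 937 = -4389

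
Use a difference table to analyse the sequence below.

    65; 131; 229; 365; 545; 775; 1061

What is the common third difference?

Δ: 66, 98, 136, 180, 230, 286
Δ²: 32, 38, 44, 50, 56
Δ³: 6, 6, 6, 6

6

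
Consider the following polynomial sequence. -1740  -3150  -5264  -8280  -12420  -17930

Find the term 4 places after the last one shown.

Δ: -1410, -2114, -3016, -4140, -5510
Δ²: -704, -902, -1124, -1370
Δ³: -198, -222, -246
Δ⁴: -24, -24
The fourth differences are constant (-24).
-246 − 24 = -270;  -1370 − 270 = -1640;  -5510 − 1640 = -7150;  -17930 − 7150 = -25080
-270 − 24 = -294;  -1640 − 294 = -1934;  -7150 − 1934 = -9084;  -25080 − 9084 = -34164
-294 − 24 = -318;  -1934 − 318 = -2252;  -9084 − 2252 = -11336;  -34164 − 11336 = -45500
-318 − 24 = -342;  -2252 − 342 = -2594;  -11336 − 2594 = -13930;  -45500 − 13930 = -59430

-59430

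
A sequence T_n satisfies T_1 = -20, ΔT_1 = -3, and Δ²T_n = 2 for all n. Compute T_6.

-15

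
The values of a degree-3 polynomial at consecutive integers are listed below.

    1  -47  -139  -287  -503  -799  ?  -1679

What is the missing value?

Using the first 6 terms:
D1: -48, -92, -148, -216, -296
D2: -44, -56, -68, -80
D3: -12, -12, -12
Constant third difference = -12.
Extend forward: -80 − 12 = -92;  -296 − 92 = -388;  -799 − 388 = -1187

-1187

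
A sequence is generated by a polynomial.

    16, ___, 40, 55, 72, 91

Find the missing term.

27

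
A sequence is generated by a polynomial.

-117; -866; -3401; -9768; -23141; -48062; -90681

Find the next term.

-749, -2535, -6367, -13373, -24921, -42619
-1786, -3832, -7006, -11548, -17698
-2046, -3174, -4542, -6150
-1128, -1368, -1608
-240, -240
The fifth differences are constant (-240).
-1608 − 240 = -1848;  -6150 − 1848 = -7998;  -17698 − 7998 = -25696;  -42619 − 25696 = -68315;  -90681 − 68315 = -158996

-158996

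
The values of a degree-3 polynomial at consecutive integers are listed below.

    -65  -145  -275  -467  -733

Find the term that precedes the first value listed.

-23

D1: -80  -130  -192  -266
D2: -50  -62  -74
D3: -12  -12
The third differences are constant at -12.
Work back: -50 + 12 = -38;  -80 + 38 = -42;  -65 + 42 = -23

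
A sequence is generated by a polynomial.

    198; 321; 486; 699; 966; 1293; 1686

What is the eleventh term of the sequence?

Δ: 123  165  213  267  327  393
Δ²: 42  48  54  60  66
Δ³: 6  6  6  6
Constant third difference = 6, so extend:
66 + 6 = 72;  393 + 72 = 465;  1686 + 465 = 2151
72 + 6 = 78;  465 + 78 = 543;  2151 + 543 = 2694
78 + 6 = 84;  543 + 84 = 627;  2694 + 627 = 3321
84 + 6 = 90;  627 + 90 = 717;  3321 + 717 = 4038

4038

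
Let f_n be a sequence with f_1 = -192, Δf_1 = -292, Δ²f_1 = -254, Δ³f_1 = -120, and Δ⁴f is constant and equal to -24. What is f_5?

-3388

Build the table forward from the leading diagonal:
Δ⁴: -24, -24, -24, -24, -24
Δ³: -120, -144, -168, -192, -216
Δ²: -254, -374, -518, -686, -878
Δ: -292, -546, -920, -1438, -2124
f: -192, -484, -1030, -1950, -3388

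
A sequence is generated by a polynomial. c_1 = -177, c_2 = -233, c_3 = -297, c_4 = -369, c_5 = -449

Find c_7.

-56 , -64 , -72 , -80
-8 , -8 , -8
Second differences constant at -8.
-80 − 8 = -88;  -449 − 88 = -537
-88 − 8 = -96;  -537 − 96 = -633

-633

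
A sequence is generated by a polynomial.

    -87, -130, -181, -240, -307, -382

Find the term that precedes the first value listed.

-52

Δ: -43  -51  -59  -67  -75
Δ²: -8  -8  -8  -8
The second differences are constant at -8.
Work back: -43 + 8 = -35;  -87 + 35 = -52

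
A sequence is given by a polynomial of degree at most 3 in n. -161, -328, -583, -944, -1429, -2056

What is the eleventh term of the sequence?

-7951

-167, -255, -361, -485, -627
-88, -106, -124, -142
-18, -18, -18
Third differences constant at -18.
-142 − 18 = -160;  -627 − 160 = -787;  -2056 − 787 = -2843
-160 − 18 = -178;  -787 − 178 = -965;  -2843 − 965 = -3808
-178 − 18 = -196;  -965 − 196 = -1161;  -3808 − 1161 = -4969
-196 − 18 = -214;  -1161 − 214 = -1375;  -4969 − 1375 = -6344
-214 − 18 = -232;  -1375 − 232 = -1607;  -6344 − 1607 = -7951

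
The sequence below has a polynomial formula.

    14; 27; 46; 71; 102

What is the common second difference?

6

D1: 13, 19, 25, 31
D2: 6, 6, 6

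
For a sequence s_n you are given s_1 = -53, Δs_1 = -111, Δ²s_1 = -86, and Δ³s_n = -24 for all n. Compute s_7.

-2489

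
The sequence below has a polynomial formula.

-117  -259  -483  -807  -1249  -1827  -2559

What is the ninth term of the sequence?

-142 , -224 , -324 , -442 , -578 , -732
-82 , -100 , -118 , -136 , -154
-18 , -18 , -18 , -18
Constant third difference = -18, so extend:
-154 − 18 = -172;  -732 − 172 = -904;  -2559 − 904 = -3463
-172 − 18 = -190;  -904 − 190 = -1094;  -3463 − 1094 = -4557

-4557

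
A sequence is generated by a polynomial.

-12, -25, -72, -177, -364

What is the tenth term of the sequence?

Δ: -13, -47, -105, -187
Δ²: -34, -58, -82
Δ³: -24, -24
The third differences are constant (-24).
-82 − 24 = -106;  -187 − 106 = -293;  -364 − 293 = -657
-106 − 24 = -130;  -293 − 130 = -423;  -657 − 423 = -1080
-130 − 24 = -154;  -423 − 154 = -577;  -1080 − 577 = -1657
-154 − 24 = -178;  -577 − 178 = -755;  -1657 − 755 = -2412
-178 − 24 = -202;  -755 − 202 = -957;  -2412 − 957 = -3369

-3369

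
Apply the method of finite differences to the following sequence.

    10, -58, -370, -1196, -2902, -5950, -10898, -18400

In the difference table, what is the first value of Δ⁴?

D1: -68, -312, -826, -1706, -3048, -4948, -7502
D2: -244, -514, -880, -1342, -1900, -2554
D3: -270, -366, -462, -558, -654
D4: -96, -96, -96, -96

-96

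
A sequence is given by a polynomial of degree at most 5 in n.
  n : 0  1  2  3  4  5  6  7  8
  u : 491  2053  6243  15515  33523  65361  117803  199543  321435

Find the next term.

496733

1562, 4190, 9272, 18008, 31838, 52442, 81740, 121892
2628, 5082, 8736, 13830, 20604, 29298, 40152
2454, 3654, 5094, 6774, 8694, 10854
1200, 1440, 1680, 1920, 2160
240, 240, 240, 240
Fifth differences constant at 240.
2160 + 240 = 2400;  10854 + 2400 = 13254;  40152 + 13254 = 53406;  121892 + 53406 = 175298;  321435 + 175298 = 496733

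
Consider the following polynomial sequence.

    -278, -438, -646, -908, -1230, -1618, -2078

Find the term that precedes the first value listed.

Δ: -160, -208, -262, -322, -388, -460
Δ²: -48, -54, -60, -66, -72
Δ³: -6, -6, -6, -6
The third differences are constant at -6.
Work back: -48 + 6 = -42;  -160 + 42 = -118;  -278 + 118 = -160

-160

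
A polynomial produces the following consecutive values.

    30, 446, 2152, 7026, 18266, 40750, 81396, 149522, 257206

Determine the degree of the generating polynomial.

First differences: 416, 1706, 4874, 11240, 22484, 40646, 68126, 107684
Second differences: 1290, 3168, 6366, 11244, 18162, 27480, 39558
Third differences: 1878, 3198, 4878, 6918, 9318, 12078
Fourth differences: 1320, 1680, 2040, 2400, 2760
Fifth differences: 360, 360, 360, 360
The fifth differences are constant, so the polynomial has degree 5.

5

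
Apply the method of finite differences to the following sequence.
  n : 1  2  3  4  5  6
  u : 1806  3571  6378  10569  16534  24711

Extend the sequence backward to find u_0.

789

First differences: 1765  2807  4191  5965  8177
Second differences: 1042  1384  1774  2212
Third differences: 342  390  438
Fourth differences: 48  48
The fourth differences are constant at 48.
Work back: 342 − 48 = 294;  1042 − 294 = 748;  1765 − 748 = 1017;  1806 − 1017 = 789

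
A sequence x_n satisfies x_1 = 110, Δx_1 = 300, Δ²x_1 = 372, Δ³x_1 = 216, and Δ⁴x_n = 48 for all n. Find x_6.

Build the table forward from the leading diagonal:
D4: 48  48  48  48  48  48
D3: 216  264  312  360  408  456
D2: 372  588  852  1164  1524  1932
D1: 300  672  1260  2112  3276  4800
x: 110  410  1082  2342  4454  7730

7730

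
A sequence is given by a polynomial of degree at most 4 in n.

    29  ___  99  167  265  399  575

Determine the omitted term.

Using the last 5 terms:
First differences: 68, 98, 134, 176
Second differences: 30, 36, 42
Third differences: 6, 6
Constant third difference = 6.
Extend backward: 30 − 6 = 24;  68 − 24 = 44;  99 − 44 = 55

55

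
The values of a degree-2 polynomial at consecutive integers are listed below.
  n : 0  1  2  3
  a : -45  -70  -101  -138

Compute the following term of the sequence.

D1: -25  -31  -37
D2: -6  -6
Second differences constant at -6.
-37 − 6 = -43;  -138 − 43 = -181

-181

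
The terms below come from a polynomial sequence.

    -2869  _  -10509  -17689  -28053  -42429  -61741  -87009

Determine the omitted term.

-5781

Using the last 6 terms:
D1: -7180  -10364  -14376  -19312  -25268
D2: -3184  -4012  -4936  -5956
D3: -828  -924  -1020
D4: -96  -96
Constant fourth difference = -96.
Extend backward: -828 + 96 = -732;  -3184 + 732 = -2452;  -7180 + 2452 = -4728;  -10509 + 4728 = -5781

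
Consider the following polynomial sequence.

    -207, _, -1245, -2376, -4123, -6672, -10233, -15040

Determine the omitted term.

-568

Using the last 6 terms:
-1131, -1747, -2549, -3561, -4807
-616, -802, -1012, -1246
-186, -210, -234
-24, -24
Constant fourth difference = -24.
Extend backward: -186 + 24 = -162;  -616 + 162 = -454;  -1131 + 454 = -677;  -1245 + 677 = -568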